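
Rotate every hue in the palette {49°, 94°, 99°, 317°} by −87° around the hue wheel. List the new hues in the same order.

49 − 87 = -38 → -38 + 360 = 322°
94 − 87 = 7°
99 − 87 = 12°
317 − 87 = 230°

322°, 7°, 12°, 230°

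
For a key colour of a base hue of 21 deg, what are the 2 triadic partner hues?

141° and 261°

A triad places three hues 120° apart.
21 + 120 = 141°
21 + 240 = 261°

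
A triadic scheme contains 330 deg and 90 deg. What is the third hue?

210°

A triad spaces three hues 120° apart.
The full set is {90°, 210°, 330°}.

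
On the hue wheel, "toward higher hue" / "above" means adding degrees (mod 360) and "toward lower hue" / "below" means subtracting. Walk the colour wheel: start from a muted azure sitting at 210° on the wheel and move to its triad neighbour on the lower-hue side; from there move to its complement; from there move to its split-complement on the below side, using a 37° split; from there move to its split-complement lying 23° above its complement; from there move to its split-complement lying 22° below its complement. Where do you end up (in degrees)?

−120° (triadic ↓): 210 − 120 = 90°
+180° (complement): 90 + 180 = 270°
+143° (split-comp 37° ↓): 270 + 143 = 413 → 413 − 360 = 53°
+203° (split-comp 23° ↑): 53 + 203 = 256°
+158° (split-comp 22° ↓): 256 + 158 = 414 → 414 − 360 = 54°

54°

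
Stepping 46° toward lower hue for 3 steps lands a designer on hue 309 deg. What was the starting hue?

3 steps of 46° (toward lower hue) give a net shift of −138°.
Start = end − shift: 309 + 138 = 447 → 447 − 360 = 87°

87°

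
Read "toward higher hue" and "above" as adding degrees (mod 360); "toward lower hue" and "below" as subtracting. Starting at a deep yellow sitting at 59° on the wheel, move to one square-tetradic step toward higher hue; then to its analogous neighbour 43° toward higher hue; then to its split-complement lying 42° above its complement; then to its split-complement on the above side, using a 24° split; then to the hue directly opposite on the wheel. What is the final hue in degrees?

78°

square ↑ +90°: 59 + 90 = 149°
analog 43° ↑ +43°: 149 + 43 = 192°
split-comp 42° ↑ +222°: 192 + 222 = 414 → 414 − 360 = 54°
split-comp 24° ↑ +204°: 54 + 204 = 258°
complement +180°: 258 + 180 = 438 → 438 − 360 = 78°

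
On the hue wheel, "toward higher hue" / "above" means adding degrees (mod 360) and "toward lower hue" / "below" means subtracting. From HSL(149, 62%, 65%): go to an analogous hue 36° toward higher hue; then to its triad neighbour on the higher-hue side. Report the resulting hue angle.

+36° (analog 36° ↑): 149 + 36 = 185°
+120° (triadic ↑): 185 + 120 = 305°

305°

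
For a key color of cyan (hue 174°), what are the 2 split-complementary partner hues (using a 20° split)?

334° and 14°

Split-complementary hues sit 20° either side of the complement.
Complement of 174°: 174 + 180 = 354°
354 − 20 = 334°
354 + 20 = 374 → 374 − 360 = 14°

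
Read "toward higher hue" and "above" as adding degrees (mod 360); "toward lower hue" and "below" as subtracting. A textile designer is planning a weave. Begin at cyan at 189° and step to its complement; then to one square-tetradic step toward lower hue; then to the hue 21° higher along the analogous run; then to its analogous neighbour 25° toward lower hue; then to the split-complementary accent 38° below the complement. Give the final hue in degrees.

+180° (complement): 189 + 180 = 369 → 369 − 360 = 9°
−90° (square ↓): 9 − 90 = -81 → -81 + 360 = 279°
+21° (analog 21° ↑): 279 + 21 = 300°
−25° (analog 25° ↓): 300 − 25 = 275°
+142° (split-comp 38° ↓): 275 + 142 = 417 → 417 − 360 = 57°

57°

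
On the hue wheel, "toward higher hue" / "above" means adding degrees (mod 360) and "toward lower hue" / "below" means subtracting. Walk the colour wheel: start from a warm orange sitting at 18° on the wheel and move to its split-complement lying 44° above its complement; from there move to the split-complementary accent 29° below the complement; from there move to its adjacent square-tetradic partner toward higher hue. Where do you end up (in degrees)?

123°

18 + 224 = 242°   (split-comp 44° ↑)
242 + 151 = 393 → 393 − 360 = 33°   (split-comp 29° ↓)
33 + 90 = 123°   (square ↑)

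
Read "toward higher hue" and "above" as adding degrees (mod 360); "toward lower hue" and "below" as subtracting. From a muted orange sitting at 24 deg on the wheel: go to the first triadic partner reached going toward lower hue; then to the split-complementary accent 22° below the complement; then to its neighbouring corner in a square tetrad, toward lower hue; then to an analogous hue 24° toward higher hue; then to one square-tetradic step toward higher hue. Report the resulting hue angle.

24 − 120 = -96 → -96 + 360 = 264°   (triadic ↓)
264 + 158 = 422 → 422 − 360 = 62°   (split-comp 22° ↓)
62 − 90 = -28 → -28 + 360 = 332°   (square ↓)
332 + 24 = 356°   (analog 24° ↑)
356 + 90 = 446 → 446 − 360 = 86°   (square ↑)

86°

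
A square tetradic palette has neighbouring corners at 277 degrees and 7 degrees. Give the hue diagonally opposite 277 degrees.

A square tetradic scheme places four hues 90° apart; opposite corners are 180° apart.
277 + 180 = 457 → 457 − 360 = 97°

97°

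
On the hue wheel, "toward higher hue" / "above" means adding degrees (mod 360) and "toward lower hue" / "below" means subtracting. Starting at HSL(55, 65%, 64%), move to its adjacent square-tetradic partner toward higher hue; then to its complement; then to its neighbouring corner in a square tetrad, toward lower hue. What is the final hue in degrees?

+90° (square ↑): 55 + 90 = 145°
+180° (complement): 145 + 180 = 325°
−90° (square ↓): 325 − 90 = 235°

235°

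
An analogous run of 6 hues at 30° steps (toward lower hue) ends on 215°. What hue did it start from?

5°

5 steps of 30° (toward lower hue) give a net shift of −150°.
Start = end − shift: 215 + 150 = 365 → 365 − 360 = 5°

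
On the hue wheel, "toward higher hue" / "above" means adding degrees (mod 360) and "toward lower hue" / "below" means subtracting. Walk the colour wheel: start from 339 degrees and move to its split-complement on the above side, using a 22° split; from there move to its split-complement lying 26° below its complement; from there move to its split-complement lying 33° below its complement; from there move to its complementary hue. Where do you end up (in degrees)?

302°

+202° (split-comp 22° ↑): 339 + 202 = 541 → 541 − 360 = 181°
+154° (split-comp 26° ↓): 181 + 154 = 335°
+147° (split-comp 33° ↓): 335 + 147 = 482 → 482 − 360 = 122°
+180° (complement): 122 + 180 = 302°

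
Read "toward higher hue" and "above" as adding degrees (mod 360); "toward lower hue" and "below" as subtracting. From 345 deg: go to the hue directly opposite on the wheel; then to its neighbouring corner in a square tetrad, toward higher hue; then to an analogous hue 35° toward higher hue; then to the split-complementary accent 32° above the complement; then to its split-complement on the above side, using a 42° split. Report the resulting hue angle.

4°

+180° (complement): 345 + 180 = 525 → 525 − 360 = 165°
+90° (square ↑): 165 + 90 = 255°
+35° (analog 35° ↑): 255 + 35 = 290°
+212° (split-comp 32° ↑): 290 + 212 = 502 → 502 − 360 = 142°
+222° (split-comp 42° ↑): 142 + 222 = 364 → 364 − 360 = 4°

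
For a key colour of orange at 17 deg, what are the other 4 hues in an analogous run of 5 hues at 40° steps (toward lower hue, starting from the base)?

337°, 297°, 257°, and 217°

Analogous hues sit every 40° along the wheel.
17 − 40 = -23 → -23 + 360 = 337°
17 − 80 = -63 → -63 + 360 = 297°
17 − 120 = -103 → -103 + 360 = 257°
17 − 160 = -143 → -143 + 360 = 217°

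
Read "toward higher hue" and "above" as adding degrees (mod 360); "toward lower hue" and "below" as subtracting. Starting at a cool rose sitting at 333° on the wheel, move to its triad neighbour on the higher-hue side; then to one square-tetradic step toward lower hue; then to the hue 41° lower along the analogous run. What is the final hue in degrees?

triadic ↑ +120°: 333 + 120 = 453 → 453 − 360 = 93°
square ↓ −90°: 93 − 90 = 3°
analog 41° ↓ −41°: 3 − 41 = -38 → -38 + 360 = 322°

322°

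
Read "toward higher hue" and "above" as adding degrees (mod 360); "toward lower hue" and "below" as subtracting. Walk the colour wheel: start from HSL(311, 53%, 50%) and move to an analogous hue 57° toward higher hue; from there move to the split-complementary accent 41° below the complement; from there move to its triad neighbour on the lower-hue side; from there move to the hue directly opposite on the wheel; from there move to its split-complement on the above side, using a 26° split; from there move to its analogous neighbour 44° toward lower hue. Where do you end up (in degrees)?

9°

311 + 57 = 368 → 368 − 360 = 8°   (analog 57° ↑)
8 + 139 = 147°   (split-comp 41° ↓)
147 − 120 = 27°   (triadic ↓)
27 + 180 = 207°   (complement)
207 + 206 = 413 → 413 − 360 = 53°   (split-comp 26° ↑)
53 − 44 = 9°   (analog 44° ↓)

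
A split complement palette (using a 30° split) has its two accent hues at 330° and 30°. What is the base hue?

180°

The accents sit 30° either side of the complement, so the complement is their short-arc midpoint on the wheel.
Short-arc midpoint of 330° and 30°: 0°.
Base is 180° from the complement: 0 − 180 = -180 → -180 + 360 = 180°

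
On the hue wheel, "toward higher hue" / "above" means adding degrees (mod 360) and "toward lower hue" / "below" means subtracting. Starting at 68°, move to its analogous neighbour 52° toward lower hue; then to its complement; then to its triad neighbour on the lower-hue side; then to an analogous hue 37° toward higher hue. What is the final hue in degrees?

68 − 52 = 16°   (analog 52° ↓)
16 + 180 = 196°   (complement)
196 − 120 = 76°   (triadic ↓)
76 + 37 = 113°   (analog 37° ↑)

113°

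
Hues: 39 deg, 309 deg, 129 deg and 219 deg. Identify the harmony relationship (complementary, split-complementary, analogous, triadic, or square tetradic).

Sort the hues: 39°, 129°, 219°, 309°.
Successive gaps around the wheel: 90°, 90°, 90°, 90°.
Four hues every 90° form a square tetradic scheme.

square tetradic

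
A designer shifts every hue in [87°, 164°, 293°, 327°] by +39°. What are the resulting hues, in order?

126°, 203°, 332°, 6°

87 + 39 = 126°
164 + 39 = 203°
293 + 39 = 332°
327 + 39 = 366 → 366 − 360 = 6°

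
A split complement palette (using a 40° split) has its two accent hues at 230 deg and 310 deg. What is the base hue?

90°

The accents sit 40° either side of the complement, so the complement is their short-arc midpoint on the wheel.
Short-arc midpoint of 230° and 310°: 270°.
Base is 180° from the complement: 270 − 180 = 90°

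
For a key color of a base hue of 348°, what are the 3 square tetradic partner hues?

A square tetradic scheme places four hues every 90°.
348 + 90 = 438 → 438 − 360 = 78°
348 + 180 = 528 → 528 − 360 = 168°
348 + 270 = 618 → 618 − 360 = 258°

78°, 168°, 258°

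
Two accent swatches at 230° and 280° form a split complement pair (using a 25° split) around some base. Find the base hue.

The accents sit 25° either side of the complement, so the complement is their short-arc midpoint on the wheel.
Short-arc midpoint of 230° and 280°: 255°.
Base is 180° from the complement: 255 − 180 = 75°

75°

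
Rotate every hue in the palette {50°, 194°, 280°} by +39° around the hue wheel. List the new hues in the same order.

50 + 39 = 89°
194 + 39 = 233°
280 + 39 = 319°

89°, 233°, 319°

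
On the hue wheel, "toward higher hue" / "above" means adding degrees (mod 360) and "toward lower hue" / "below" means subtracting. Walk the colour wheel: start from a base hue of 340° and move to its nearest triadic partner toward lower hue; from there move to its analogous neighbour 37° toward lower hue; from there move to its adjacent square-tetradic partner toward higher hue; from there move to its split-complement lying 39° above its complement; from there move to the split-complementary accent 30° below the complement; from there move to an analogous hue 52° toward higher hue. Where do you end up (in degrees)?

triadic ↓ −120°: 340 − 120 = 220°
analog 37° ↓ −37°: 220 − 37 = 183°
square ↑ +90°: 183 + 90 = 273°
split-comp 39° ↑ +219°: 273 + 219 = 492 → 492 − 360 = 132°
split-comp 30° ↓ +150°: 132 + 150 = 282°
analog 52° ↑ +52°: 282 + 52 = 334°

334°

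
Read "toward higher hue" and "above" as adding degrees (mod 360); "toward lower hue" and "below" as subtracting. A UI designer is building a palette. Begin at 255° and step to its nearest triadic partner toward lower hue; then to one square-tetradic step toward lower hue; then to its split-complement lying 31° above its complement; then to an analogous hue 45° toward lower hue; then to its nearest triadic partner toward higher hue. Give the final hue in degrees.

triadic ↓ −120°: 255 − 120 = 135°
square ↓ −90°: 135 − 90 = 45°
split-comp 31° ↑ +211°: 45 + 211 = 256°
analog 45° ↓ −45°: 256 − 45 = 211°
triadic ↑ +120°: 211 + 120 = 331°

331°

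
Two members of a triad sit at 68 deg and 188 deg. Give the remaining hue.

308°

A triad spaces three hues 120° apart.
The full set is {68°, 188°, 308°}.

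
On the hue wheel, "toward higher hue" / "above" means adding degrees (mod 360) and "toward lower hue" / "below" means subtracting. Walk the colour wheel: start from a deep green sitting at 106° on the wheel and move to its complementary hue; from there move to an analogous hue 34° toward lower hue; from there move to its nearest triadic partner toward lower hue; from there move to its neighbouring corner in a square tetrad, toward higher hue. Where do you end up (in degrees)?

222°

+180° (complement): 106 + 180 = 286°
−34° (analog 34° ↓): 286 − 34 = 252°
−120° (triadic ↓): 252 − 120 = 132°
+90° (square ↑): 132 + 90 = 222°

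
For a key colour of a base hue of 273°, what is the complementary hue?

93°

The complement sits 180° across the wheel.
273 + 180 = 453 → 453 − 360 = 93°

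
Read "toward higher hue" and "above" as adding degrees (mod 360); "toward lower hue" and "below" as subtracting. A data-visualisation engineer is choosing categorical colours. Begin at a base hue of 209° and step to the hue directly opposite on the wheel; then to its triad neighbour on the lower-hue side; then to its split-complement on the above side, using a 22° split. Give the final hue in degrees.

111°

209 + 180 = 389 → 389 − 360 = 29°   (complement)
29 − 120 = -91 → -91 + 360 = 269°   (triadic ↓)
269 + 202 = 471 → 471 − 360 = 111°   (split-comp 22° ↑)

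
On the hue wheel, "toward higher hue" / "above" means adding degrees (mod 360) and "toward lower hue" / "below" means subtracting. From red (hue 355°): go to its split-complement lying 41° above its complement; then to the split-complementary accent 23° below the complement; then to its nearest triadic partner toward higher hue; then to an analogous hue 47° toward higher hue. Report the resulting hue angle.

+221° (split-comp 41° ↑): 355 + 221 = 576 → 576 − 360 = 216°
+157° (split-comp 23° ↓): 216 + 157 = 373 → 373 − 360 = 13°
+120° (triadic ↑): 13 + 120 = 133°
+47° (analog 47° ↑): 133 + 47 = 180°

180°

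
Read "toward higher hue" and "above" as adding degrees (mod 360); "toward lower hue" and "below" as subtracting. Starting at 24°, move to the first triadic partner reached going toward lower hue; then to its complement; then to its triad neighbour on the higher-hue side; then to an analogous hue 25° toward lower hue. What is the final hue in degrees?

triadic ↓ −120°: 24 − 120 = -96 → -96 + 360 = 264°
complement +180°: 264 + 180 = 444 → 444 − 360 = 84°
triadic ↑ +120°: 84 + 120 = 204°
analog 25° ↓ −25°: 204 − 25 = 179°

179°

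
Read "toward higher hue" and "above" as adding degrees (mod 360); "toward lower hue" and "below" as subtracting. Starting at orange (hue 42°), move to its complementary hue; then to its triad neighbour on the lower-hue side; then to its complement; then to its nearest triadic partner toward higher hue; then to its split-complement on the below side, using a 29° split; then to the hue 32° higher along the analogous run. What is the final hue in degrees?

225°

+180° (complement): 42 + 180 = 222°
−120° (triadic ↓): 222 − 120 = 102°
+180° (complement): 102 + 180 = 282°
+120° (triadic ↑): 282 + 120 = 402 → 402 − 360 = 42°
+151° (split-comp 29° ↓): 42 + 151 = 193°
+32° (analog 32° ↑): 193 + 32 = 225°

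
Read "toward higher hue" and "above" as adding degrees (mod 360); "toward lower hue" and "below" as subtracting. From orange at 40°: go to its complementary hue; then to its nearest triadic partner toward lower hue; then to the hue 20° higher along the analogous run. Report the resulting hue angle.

120°

complement +180°: 40 + 180 = 220°
triadic ↓ −120°: 220 − 120 = 100°
analog 20° ↑ +20°: 100 + 20 = 120°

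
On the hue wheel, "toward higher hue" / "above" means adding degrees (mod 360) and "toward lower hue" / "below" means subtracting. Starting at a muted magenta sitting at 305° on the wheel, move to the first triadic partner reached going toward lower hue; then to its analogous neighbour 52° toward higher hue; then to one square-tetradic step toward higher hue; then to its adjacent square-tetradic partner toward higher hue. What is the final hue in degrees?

57°

triadic ↓ −120°: 305 − 120 = 185°
analog 52° ↑ +52°: 185 + 52 = 237°
square ↑ +90°: 237 + 90 = 327°
square ↑ +90°: 327 + 90 = 417 → 417 − 360 = 57°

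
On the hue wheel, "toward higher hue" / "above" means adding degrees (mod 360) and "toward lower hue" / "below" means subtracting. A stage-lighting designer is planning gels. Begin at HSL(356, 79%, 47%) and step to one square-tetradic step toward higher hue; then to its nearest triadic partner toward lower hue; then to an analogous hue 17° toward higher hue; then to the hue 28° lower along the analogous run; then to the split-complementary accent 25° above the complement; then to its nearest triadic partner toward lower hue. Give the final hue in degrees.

+90° (square ↑): 356 + 90 = 446 → 446 − 360 = 86°
−120° (triadic ↓): 86 − 120 = -34 → -34 + 360 = 326°
+17° (analog 17° ↑): 326 + 17 = 343°
−28° (analog 28° ↓): 343 − 28 = 315°
+205° (split-comp 25° ↑): 315 + 205 = 520 → 520 − 360 = 160°
−120° (triadic ↓): 160 − 120 = 40°

40°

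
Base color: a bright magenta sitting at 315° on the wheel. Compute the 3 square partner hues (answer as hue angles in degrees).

45°, 135° and 225°

A square tetradic scheme places four hues every 90°.
315 + 90 = 405 → 405 − 360 = 45°
315 + 180 = 495 → 495 − 360 = 135°
315 + 270 = 585 → 585 − 360 = 225°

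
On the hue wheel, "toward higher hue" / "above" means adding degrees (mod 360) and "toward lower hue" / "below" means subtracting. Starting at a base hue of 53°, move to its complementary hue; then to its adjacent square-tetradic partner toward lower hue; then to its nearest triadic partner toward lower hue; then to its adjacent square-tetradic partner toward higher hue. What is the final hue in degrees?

+180° (complement): 53 + 180 = 233°
−90° (square ↓): 233 − 90 = 143°
−120° (triadic ↓): 143 − 120 = 23°
+90° (square ↑): 23 + 90 = 113°

113°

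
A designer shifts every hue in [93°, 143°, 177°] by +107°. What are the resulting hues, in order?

200°, 250°, 284°

93 + 107 = 200°
143 + 107 = 250°
177 + 107 = 284°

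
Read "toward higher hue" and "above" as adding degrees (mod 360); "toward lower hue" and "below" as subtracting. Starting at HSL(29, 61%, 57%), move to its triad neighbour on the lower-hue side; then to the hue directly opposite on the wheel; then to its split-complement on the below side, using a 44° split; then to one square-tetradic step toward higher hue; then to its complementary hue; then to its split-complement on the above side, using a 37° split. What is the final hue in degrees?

triadic ↓ −120°: 29 − 120 = -91 → -91 + 360 = 269°
complement +180°: 269 + 180 = 449 → 449 − 360 = 89°
split-comp 44° ↓ +136°: 89 + 136 = 225°
square ↑ +90°: 225 + 90 = 315°
complement +180°: 315 + 180 = 495 → 495 − 360 = 135°
split-comp 37° ↑ +217°: 135 + 217 = 352°

352°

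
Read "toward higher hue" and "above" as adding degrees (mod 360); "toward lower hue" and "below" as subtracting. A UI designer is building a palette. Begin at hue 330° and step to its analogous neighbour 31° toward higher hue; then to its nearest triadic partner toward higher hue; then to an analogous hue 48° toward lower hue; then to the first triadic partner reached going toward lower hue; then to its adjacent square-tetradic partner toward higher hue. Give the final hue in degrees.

330 + 31 = 361 → 361 − 360 = 1°   (analog 31° ↑)
1 + 120 = 121°   (triadic ↑)
121 − 48 = 73°   (analog 48° ↓)
73 − 120 = -47 → -47 + 360 = 313°   (triadic ↓)
313 + 90 = 403 → 403 − 360 = 43°   (square ↑)

43°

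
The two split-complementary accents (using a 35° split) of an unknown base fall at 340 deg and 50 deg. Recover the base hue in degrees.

The accents sit 35° either side of the complement, so the complement is their short-arc midpoint on the wheel.
Short-arc midpoint of 340° and 50°: 15°.
Base is 180° from the complement: 15 − 180 = -165 → -165 + 360 = 195°

195°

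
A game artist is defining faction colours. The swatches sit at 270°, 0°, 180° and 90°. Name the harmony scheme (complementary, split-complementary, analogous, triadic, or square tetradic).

Sort the hues: 0°, 90°, 180°, 270°.
Successive gaps around the wheel: 90°, 90°, 90°, 90°.
Four hues every 90° form a square tetradic scheme.

square tetradic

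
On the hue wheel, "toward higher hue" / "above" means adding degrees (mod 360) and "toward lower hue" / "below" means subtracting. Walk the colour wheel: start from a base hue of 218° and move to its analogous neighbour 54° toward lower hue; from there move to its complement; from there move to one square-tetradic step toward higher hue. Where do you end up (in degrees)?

74°

−54° (analog 54° ↓): 218 − 54 = 164°
+180° (complement): 164 + 180 = 344°
+90° (square ↑): 344 + 90 = 434 → 434 − 360 = 74°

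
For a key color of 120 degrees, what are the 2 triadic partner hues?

120 + 120 = 240°
120 + 240 = 360 → 360 − 360 = 0°

240° and 0°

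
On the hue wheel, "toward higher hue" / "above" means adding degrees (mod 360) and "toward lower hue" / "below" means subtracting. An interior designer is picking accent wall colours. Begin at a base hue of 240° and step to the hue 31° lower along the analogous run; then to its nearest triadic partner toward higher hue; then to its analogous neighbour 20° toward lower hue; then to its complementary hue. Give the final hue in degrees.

240 − 31 = 209°   (analog 31° ↓)
209 + 120 = 329°   (triadic ↑)
329 − 20 = 309°   (analog 20° ↓)
309 + 180 = 489 → 489 − 360 = 129°   (complement)

129°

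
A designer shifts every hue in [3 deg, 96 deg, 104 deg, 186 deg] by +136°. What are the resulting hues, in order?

139°, 232°, 240°, 322°

3 + 136 = 139°
96 + 136 = 232°
104 + 136 = 240°
186 + 136 = 322°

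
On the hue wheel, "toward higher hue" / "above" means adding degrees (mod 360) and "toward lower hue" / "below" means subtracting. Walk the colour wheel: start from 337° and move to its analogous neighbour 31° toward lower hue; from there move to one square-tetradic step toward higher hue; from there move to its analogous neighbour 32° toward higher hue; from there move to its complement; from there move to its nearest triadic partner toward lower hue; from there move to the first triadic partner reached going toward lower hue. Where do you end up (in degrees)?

8°

337 − 31 = 306°   (analog 31° ↓)
306 + 90 = 396 → 396 − 360 = 36°   (square ↑)
36 + 32 = 68°   (analog 32° ↑)
68 + 180 = 248°   (complement)
248 − 120 = 128°   (triadic ↓)
128 − 120 = 8°   (triadic ↓)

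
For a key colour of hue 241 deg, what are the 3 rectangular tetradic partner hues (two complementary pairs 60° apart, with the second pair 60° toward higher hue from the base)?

241 + 60 = 301°
241 + 180 = 421 → 421 − 360 = 61°
241 + 240 = 481 → 481 − 360 = 121°

301°, 61°, 121°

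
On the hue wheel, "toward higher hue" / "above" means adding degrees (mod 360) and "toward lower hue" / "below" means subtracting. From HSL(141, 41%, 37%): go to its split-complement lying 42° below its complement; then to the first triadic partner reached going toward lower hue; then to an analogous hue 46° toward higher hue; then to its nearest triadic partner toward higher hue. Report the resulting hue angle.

141 + 138 = 279°   (split-comp 42° ↓)
279 − 120 = 159°   (triadic ↓)
159 + 46 = 205°   (analog 46° ↑)
205 + 120 = 325°   (triadic ↑)

325°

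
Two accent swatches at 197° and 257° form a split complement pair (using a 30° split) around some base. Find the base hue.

The accents sit 30° either side of the complement, so the complement is their short-arc midpoint on the wheel.
Short-arc midpoint of 197° and 257°: 227°.
Base is 180° from the complement: 227 − 180 = 47°

47°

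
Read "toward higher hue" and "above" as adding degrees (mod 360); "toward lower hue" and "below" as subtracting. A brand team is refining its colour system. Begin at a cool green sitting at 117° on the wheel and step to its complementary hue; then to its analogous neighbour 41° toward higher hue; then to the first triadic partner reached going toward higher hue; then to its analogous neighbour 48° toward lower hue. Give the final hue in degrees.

50°

117 + 180 = 297°   (complement)
297 + 41 = 338°   (analog 41° ↑)
338 + 120 = 458 → 458 − 360 = 98°   (triadic ↑)
98 − 48 = 50°   (analog 48° ↓)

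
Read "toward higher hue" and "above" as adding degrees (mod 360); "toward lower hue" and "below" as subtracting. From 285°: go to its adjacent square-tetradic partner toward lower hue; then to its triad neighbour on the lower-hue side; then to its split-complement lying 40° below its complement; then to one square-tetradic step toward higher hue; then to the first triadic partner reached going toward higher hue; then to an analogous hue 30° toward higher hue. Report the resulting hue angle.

95°

−90° (square ↓): 285 − 90 = 195°
−120° (triadic ↓): 195 − 120 = 75°
+140° (split-comp 40° ↓): 75 + 140 = 215°
+90° (square ↑): 215 + 90 = 305°
+120° (triadic ↑): 305 + 120 = 425 → 425 − 360 = 65°
+30° (analog 30° ↑): 65 + 30 = 95°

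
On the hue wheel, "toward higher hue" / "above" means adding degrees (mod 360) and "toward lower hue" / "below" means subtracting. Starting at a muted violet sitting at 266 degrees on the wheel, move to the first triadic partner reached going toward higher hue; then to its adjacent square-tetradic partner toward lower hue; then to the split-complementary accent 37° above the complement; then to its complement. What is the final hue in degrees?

333°

+120° (triadic ↑): 266 + 120 = 386 → 386 − 360 = 26°
−90° (square ↓): 26 − 90 = -64 → -64 + 360 = 296°
+217° (split-comp 37° ↑): 296 + 217 = 513 → 513 − 360 = 153°
+180° (complement): 153 + 180 = 333°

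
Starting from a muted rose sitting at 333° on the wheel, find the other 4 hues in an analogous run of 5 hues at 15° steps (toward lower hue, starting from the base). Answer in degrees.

318°, 303°, 288° and 273°

Analogous hues sit every 15° along the wheel.
333 − 15 = 318°
333 − 30 = 303°
333 − 45 = 288°
333 − 60 = 273°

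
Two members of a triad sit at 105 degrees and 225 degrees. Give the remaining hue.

345°

A triad spaces three hues 120° apart.
The full set is {105°, 225°, 345°}.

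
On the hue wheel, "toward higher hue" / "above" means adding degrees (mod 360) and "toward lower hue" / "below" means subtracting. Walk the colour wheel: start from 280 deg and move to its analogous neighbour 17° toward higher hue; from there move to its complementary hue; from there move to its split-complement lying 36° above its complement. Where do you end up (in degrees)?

333°

280 + 17 = 297°   (analog 17° ↑)
297 + 180 = 477 → 477 − 360 = 117°   (complement)
117 + 216 = 333°   (split-comp 36° ↑)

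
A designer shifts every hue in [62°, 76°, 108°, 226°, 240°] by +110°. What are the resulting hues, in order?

62 + 110 = 172°
76 + 110 = 186°
108 + 110 = 218°
226 + 110 = 336°
240 + 110 = 350°

172°, 186°, 218°, 336°, 350°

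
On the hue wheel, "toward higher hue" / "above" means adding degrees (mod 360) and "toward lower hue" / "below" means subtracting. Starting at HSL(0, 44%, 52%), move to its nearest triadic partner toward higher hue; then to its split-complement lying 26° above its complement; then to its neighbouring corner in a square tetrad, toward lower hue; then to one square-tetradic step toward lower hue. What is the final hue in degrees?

146°

0 + 120 = 120°   (triadic ↑)
120 + 206 = 326°   (split-comp 26° ↑)
326 − 90 = 236°   (square ↓)
236 − 90 = 146°   (square ↓)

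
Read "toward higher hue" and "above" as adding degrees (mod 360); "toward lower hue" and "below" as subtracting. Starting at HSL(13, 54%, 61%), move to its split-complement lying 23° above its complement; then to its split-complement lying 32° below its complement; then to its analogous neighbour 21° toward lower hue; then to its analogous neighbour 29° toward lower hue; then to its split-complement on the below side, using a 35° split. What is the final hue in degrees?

99°

13 + 203 = 216°   (split-comp 23° ↑)
216 + 148 = 364 → 364 − 360 = 4°   (split-comp 32° ↓)
4 − 21 = -17 → -17 + 360 = 343°   (analog 21° ↓)
343 − 29 = 314°   (analog 29° ↓)
314 + 145 = 459 → 459 − 360 = 99°   (split-comp 35° ↓)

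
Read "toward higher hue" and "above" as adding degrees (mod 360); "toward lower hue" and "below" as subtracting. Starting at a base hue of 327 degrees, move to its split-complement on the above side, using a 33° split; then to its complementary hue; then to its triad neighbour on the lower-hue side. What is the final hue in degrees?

split-comp 33° ↑ +213°: 327 + 213 = 540 → 540 − 360 = 180°
complement +180°: 180 + 180 = 360 → 360 − 360 = 0°
triadic ↓ −120°: 0 − 120 = -120 → -120 + 360 = 240°

240°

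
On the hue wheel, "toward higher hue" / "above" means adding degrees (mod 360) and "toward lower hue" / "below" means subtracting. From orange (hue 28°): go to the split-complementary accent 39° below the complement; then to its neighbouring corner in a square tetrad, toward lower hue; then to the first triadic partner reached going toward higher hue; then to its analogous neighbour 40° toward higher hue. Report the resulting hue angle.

split-comp 39° ↓ +141°: 28 + 141 = 169°
square ↓ −90°: 169 − 90 = 79°
triadic ↑ +120°: 79 + 120 = 199°
analog 40° ↑ +40°: 199 + 40 = 239°

239°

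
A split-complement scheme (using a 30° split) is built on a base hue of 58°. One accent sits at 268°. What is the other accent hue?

Split-complementary hues sit 30° either side of the complement.
Complement of the base 58°: 58 + 180 = 238°
The given accent 268° is 30° one side of 238°; the other accent sits 30° the other side: 238 − 30 = 208°

208°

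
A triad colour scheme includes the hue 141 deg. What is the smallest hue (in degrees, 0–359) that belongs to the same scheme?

21°

A triad places three hues 120° apart.
The full set through 141° is {21°, 141°, 261°}.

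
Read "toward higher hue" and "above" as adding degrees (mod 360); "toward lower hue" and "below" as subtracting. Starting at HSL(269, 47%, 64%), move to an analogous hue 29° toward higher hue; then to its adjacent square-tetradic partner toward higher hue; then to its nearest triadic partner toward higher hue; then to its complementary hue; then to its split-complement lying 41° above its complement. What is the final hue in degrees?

189°

analog 29° ↑ +29°: 269 + 29 = 298°
square ↑ +90°: 298 + 90 = 388 → 388 − 360 = 28°
triadic ↑ +120°: 28 + 120 = 148°
complement +180°: 148 + 180 = 328°
split-comp 41° ↑ +221°: 328 + 221 = 549 → 549 − 360 = 189°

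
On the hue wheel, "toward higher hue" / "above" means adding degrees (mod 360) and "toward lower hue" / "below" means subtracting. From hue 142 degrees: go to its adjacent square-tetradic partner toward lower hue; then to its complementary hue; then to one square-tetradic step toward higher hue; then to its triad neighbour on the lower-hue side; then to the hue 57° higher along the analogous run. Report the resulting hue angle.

259°

square ↓ −90°: 142 − 90 = 52°
complement +180°: 52 + 180 = 232°
square ↑ +90°: 232 + 90 = 322°
triadic ↓ −120°: 322 − 120 = 202°
analog 57° ↑ +57°: 202 + 57 = 259°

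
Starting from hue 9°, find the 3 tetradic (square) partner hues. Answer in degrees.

99°, 189°, and 279°

9 + 90 = 99°
9 + 180 = 189°
9 + 270 = 279°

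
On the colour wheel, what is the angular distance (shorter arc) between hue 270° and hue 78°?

168°

|270 − 78| = 192.
The shorter arc is 360 − 192 = 168°.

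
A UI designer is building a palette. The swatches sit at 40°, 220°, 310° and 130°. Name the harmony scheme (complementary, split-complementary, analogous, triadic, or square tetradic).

square tetradic

Sort the hues: 40°, 130°, 220°, 310°.
Successive gaps around the wheel: 90°, 90°, 90°, 90°.
Four hues every 90° form a square tetradic scheme.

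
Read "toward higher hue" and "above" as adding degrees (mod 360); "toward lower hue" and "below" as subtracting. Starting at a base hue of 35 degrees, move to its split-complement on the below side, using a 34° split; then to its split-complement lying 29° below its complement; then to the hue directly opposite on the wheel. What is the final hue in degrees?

+146° (split-comp 34° ↓): 35 + 146 = 181°
+151° (split-comp 29° ↓): 181 + 151 = 332°
+180° (complement): 332 + 180 = 512 → 512 − 360 = 152°

152°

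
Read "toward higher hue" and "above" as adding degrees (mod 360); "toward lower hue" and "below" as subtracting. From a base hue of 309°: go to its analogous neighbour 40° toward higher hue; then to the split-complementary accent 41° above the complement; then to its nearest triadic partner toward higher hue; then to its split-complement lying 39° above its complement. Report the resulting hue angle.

+40° (analog 40° ↑): 309 + 40 = 349°
+221° (split-comp 41° ↑): 349 + 221 = 570 → 570 − 360 = 210°
+120° (triadic ↑): 210 + 120 = 330°
+219° (split-comp 39° ↑): 330 + 219 = 549 → 549 − 360 = 189°

189°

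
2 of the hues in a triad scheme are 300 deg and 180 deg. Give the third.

A triad places three hues 120° apart.
The full set through 180° is {60°, 180°, 300°}.
Given {180°, 300°}, the missing hue is 60°.

60°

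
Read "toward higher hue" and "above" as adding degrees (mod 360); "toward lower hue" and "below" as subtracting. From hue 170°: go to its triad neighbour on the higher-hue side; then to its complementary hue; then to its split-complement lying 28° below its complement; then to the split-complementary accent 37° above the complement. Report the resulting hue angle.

+120° (triadic ↑): 170 + 120 = 290°
+180° (complement): 290 + 180 = 470 → 470 − 360 = 110°
+152° (split-comp 28° ↓): 110 + 152 = 262°
+217° (split-comp 37° ↑): 262 + 217 = 479 → 479 − 360 = 119°

119°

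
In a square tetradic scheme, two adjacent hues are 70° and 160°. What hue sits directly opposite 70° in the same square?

A square tetradic scheme places four hues 90° apart; opposite corners are 180° apart.
70 + 180 = 250°

250°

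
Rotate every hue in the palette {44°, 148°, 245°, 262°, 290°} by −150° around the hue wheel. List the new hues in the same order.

44 − 150 = -106 → -106 + 360 = 254°
148 − 150 = -2 → -2 + 360 = 358°
245 − 150 = 95°
262 − 150 = 112°
290 − 150 = 140°

254°, 358°, 95°, 112°, 140°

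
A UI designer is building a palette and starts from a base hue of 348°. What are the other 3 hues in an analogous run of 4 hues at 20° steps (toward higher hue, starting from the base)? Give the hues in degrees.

348 + 20 = 368 → 368 − 360 = 8°
348 + 40 = 388 → 388 − 360 = 28°
348 + 60 = 408 → 408 − 360 = 48°

8°, 28° and 48°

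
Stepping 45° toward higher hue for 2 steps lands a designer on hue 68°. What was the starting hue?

2 steps of 45° (toward higher hue) give a net shift of +90°.
Start = end − shift: 68 − 90 = -22 → -22 + 360 = 338°

338°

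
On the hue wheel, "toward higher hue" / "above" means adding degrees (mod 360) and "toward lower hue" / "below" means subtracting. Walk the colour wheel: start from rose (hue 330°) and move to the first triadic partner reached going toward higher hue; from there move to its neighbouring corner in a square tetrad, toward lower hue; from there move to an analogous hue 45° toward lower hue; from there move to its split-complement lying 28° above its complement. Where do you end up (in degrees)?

163°

+120° (triadic ↑): 330 + 120 = 450 → 450 − 360 = 90°
−90° (square ↓): 90 − 90 = 0°
−45° (analog 45° ↓): 0 − 45 = -45 → -45 + 360 = 315°
+208° (split-comp 28° ↑): 315 + 208 = 523 → 523 − 360 = 163°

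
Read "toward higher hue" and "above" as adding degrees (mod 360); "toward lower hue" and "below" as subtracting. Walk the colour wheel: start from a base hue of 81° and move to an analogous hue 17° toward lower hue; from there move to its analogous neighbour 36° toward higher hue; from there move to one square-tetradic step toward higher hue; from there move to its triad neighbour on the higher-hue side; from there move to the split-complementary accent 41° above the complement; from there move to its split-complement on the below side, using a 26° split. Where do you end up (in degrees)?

325°

81 − 17 = 64°   (analog 17° ↓)
64 + 36 = 100°   (analog 36° ↑)
100 + 90 = 190°   (square ↑)
190 + 120 = 310°   (triadic ↑)
310 + 221 = 531 → 531 − 360 = 171°   (split-comp 41° ↑)
171 + 154 = 325°   (split-comp 26° ↓)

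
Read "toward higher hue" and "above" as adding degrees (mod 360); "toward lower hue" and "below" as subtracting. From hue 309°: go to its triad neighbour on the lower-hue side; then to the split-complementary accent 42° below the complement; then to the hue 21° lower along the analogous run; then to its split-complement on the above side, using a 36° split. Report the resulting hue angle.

162°

309 − 120 = 189°   (triadic ↓)
189 + 138 = 327°   (split-comp 42° ↓)
327 − 21 = 306°   (analog 21° ↓)
306 + 216 = 522 → 522 − 360 = 162°   (split-comp 36° ↑)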